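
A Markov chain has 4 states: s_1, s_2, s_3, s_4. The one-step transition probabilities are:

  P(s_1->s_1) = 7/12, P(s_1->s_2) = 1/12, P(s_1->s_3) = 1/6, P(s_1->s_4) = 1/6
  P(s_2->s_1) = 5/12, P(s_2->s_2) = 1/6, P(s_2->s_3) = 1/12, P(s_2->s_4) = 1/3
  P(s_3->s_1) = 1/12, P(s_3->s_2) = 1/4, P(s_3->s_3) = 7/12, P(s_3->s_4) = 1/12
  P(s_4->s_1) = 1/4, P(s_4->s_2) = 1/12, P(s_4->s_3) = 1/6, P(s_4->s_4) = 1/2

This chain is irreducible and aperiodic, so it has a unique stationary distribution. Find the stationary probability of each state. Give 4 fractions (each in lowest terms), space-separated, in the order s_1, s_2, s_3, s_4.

Answer: 217/632 11/79 21/79 159/632

Derivation:
The stationary distribution satisfies pi = pi * P, i.e.:
  pi_s_1 = 7/12*pi_s_1 + 5/12*pi_s_2 + 1/12*pi_s_3 + 1/4*pi_s_4
  pi_s_2 = 1/12*pi_s_1 + 1/6*pi_s_2 + 1/4*pi_s_3 + 1/12*pi_s_4
  pi_s_3 = 1/6*pi_s_1 + 1/12*pi_s_2 + 7/12*pi_s_3 + 1/6*pi_s_4
  pi_s_4 = 1/6*pi_s_1 + 1/3*pi_s_2 + 1/12*pi_s_3 + 1/2*pi_s_4
with normalization: pi_s_1 + pi_s_2 + pi_s_3 + pi_s_4 = 1.

Using the first 3 balance equations plus normalization, the linear system A*pi = b is:
  [-5/12, 5/12, 1/12, 1/4] . pi = 0
  [1/12, -5/6, 1/4, 1/12] . pi = 0
  [1/6, 1/12, -5/12, 1/6] . pi = 0
  [1, 1, 1, 1] . pi = 1

Solving yields:
  pi_s_1 = 217/632
  pi_s_2 = 11/79
  pi_s_3 = 21/79
  pi_s_4 = 159/632

Verification (pi * P):
  217/632*7/12 + 11/79*5/12 + 21/79*1/12 + 159/632*1/4 = 217/632 = pi_s_1  (ok)
  217/632*1/12 + 11/79*1/6 + 21/79*1/4 + 159/632*1/12 = 11/79 = pi_s_2  (ok)
  217/632*1/6 + 11/79*1/12 + 21/79*7/12 + 159/632*1/6 = 21/79 = pi_s_3  (ok)
  217/632*1/6 + 11/79*1/3 + 21/79*1/12 + 159/632*1/2 = 159/632 = pi_s_4  (ok)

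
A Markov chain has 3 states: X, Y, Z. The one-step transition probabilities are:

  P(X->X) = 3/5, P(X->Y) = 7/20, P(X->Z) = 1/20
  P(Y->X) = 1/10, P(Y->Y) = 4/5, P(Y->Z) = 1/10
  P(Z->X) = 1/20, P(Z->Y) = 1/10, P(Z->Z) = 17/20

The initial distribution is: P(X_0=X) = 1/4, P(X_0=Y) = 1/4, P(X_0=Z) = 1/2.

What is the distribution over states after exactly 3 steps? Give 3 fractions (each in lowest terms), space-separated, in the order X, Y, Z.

Propagating the distribution step by step (d_{t+1} = d_t * P):
d_0 = (X=1/4, Y=1/4, Z=1/2)
  d_1[X] = 1/4*3/5 + 1/4*1/10 + 1/2*1/20 = 1/5
  d_1[Y] = 1/4*7/20 + 1/4*4/5 + 1/2*1/10 = 27/80
  d_1[Z] = 1/4*1/20 + 1/4*1/10 + 1/2*17/20 = 37/80
d_1 = (X=1/5, Y=27/80, Z=37/80)
  d_2[X] = 1/5*3/5 + 27/80*1/10 + 37/80*1/20 = 283/1600
  d_2[Y] = 1/5*7/20 + 27/80*4/5 + 37/80*1/10 = 309/800
  d_2[Z] = 1/5*1/20 + 27/80*1/10 + 37/80*17/20 = 699/1600
d_2 = (X=283/1600, Y=309/800, Z=699/1600)
  d_3[X] = 283/1600*3/5 + 309/800*1/10 + 699/1600*1/20 = 5331/32000
  d_3[Y] = 283/1600*7/20 + 309/800*4/5 + 699/1600*1/10 = 13267/32000
  d_3[Z] = 283/1600*1/20 + 309/800*1/10 + 699/1600*17/20 = 6701/16000
d_3 = (X=5331/32000, Y=13267/32000, Z=6701/16000)

Answer: 5331/32000 13267/32000 6701/16000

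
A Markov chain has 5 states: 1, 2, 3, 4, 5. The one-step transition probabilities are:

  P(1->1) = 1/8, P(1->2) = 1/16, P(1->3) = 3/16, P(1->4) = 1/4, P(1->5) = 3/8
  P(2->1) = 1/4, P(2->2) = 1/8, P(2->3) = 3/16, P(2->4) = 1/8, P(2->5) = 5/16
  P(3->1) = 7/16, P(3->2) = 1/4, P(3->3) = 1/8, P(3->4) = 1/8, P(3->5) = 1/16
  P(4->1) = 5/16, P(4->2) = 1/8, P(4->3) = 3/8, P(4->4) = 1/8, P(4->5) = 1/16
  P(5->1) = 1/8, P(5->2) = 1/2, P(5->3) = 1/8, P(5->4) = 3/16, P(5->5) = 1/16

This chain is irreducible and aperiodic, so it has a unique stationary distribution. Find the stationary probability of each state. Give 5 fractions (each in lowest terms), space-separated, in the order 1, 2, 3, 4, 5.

The stationary distribution satisfies pi = pi * P, i.e.:
  pi_1 = 1/8*pi_1 + 1/4*pi_2 + 7/16*pi_3 + 5/16*pi_4 + 1/8*pi_5
  pi_2 = 1/16*pi_1 + 1/8*pi_2 + 1/4*pi_3 + 1/8*pi_4 + 1/2*pi_5
  pi_3 = 3/16*pi_1 + 3/16*pi_2 + 1/8*pi_3 + 3/8*pi_4 + 1/8*pi_5
  pi_4 = 1/4*pi_1 + 1/8*pi_2 + 1/8*pi_3 + 1/8*pi_4 + 3/16*pi_5
  pi_5 = 3/8*pi_1 + 5/16*pi_2 + 1/16*pi_3 + 1/16*pi_4 + 1/16*pi_5
with normalization: pi_1 + pi_2 + pi_3 + pi_4 + pi_5 = 1.

Using the first 4 balance equations plus normalization, the linear system A*pi = b is:
  [-7/8, 1/4, 7/16, 5/16, 1/8] . pi = 0
  [1/16, -7/8, 1/4, 1/8, 1/2] . pi = 0
  [3/16, 3/16, -7/8, 3/8, 1/8] . pi = 0
  [1/4, 1/8, 1/8, -7/8, 3/16] . pi = 0
  [1, 1, 1, 1, 1] . pi = 1

Solving yields:
  pi_1 = 3943/16233
  pi_2 = 1111/5411
  pi_3 = 6325/32466
  pi_4 = 5429/32466
  pi_5 = 440/2319

Verification (pi * P):
  3943/16233*1/8 + 1111/5411*1/4 + 6325/32466*7/16 + 5429/32466*5/16 + 440/2319*1/8 = 3943/16233 = pi_1  (ok)
  3943/16233*1/16 + 1111/5411*1/8 + 6325/32466*1/4 + 5429/32466*1/8 + 440/2319*1/2 = 1111/5411 = pi_2  (ok)
  3943/16233*3/16 + 1111/5411*3/16 + 6325/32466*1/8 + 5429/32466*3/8 + 440/2319*1/8 = 6325/32466 = pi_3  (ok)
  3943/16233*1/4 + 1111/5411*1/8 + 6325/32466*1/8 + 5429/32466*1/8 + 440/2319*3/16 = 5429/32466 = pi_4  (ok)
  3943/16233*3/8 + 1111/5411*5/16 + 6325/32466*1/16 + 5429/32466*1/16 + 440/2319*1/16 = 440/2319 = pi_5  (ok)

Answer: 3943/16233 1111/5411 6325/32466 5429/32466 440/2319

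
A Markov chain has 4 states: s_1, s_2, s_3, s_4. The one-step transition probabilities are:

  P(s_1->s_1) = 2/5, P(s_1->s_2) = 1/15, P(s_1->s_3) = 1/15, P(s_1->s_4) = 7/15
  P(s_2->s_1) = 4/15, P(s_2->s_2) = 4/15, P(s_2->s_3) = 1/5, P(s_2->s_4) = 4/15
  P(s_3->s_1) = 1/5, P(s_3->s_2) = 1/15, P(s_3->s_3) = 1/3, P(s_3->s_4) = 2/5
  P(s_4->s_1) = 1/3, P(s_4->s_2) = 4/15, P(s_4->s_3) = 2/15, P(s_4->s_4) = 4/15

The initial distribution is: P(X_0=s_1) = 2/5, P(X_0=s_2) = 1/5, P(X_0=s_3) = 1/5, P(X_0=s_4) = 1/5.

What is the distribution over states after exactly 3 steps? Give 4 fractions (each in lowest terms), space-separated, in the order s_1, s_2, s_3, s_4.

Answer: 1817/5625 107/625 2597/16875 5938/16875

Derivation:
Propagating the distribution step by step (d_{t+1} = d_t * P):
d_0 = (s_1=2/5, s_2=1/5, s_3=1/5, s_4=1/5)
  d_1[s_1] = 2/5*2/5 + 1/5*4/15 + 1/5*1/5 + 1/5*1/3 = 8/25
  d_1[s_2] = 2/5*1/15 + 1/5*4/15 + 1/5*1/15 + 1/5*4/15 = 11/75
  d_1[s_3] = 2/5*1/15 + 1/5*1/5 + 1/5*1/3 + 1/5*2/15 = 4/25
  d_1[s_4] = 2/5*7/15 + 1/5*4/15 + 1/5*2/5 + 1/5*4/15 = 28/75
d_1 = (s_1=8/25, s_2=11/75, s_3=4/25, s_4=28/75)
  d_2[s_1] = 8/25*2/5 + 11/75*4/15 + 4/25*1/5 + 28/75*1/3 = 364/1125
  d_2[s_2] = 8/25*1/15 + 11/75*4/15 + 4/25*1/15 + 28/75*4/15 = 64/375
  d_2[s_3] = 8/25*1/15 + 11/75*1/5 + 4/25*1/3 + 28/75*2/15 = 173/1125
  d_2[s_4] = 8/25*7/15 + 11/75*4/15 + 4/25*2/5 + 28/75*4/15 = 44/125
d_2 = (s_1=364/1125, s_2=64/375, s_3=173/1125, s_4=44/125)
  d_3[s_1] = 364/1125*2/5 + 64/375*4/15 + 173/1125*1/5 + 44/125*1/3 = 1817/5625
  d_3[s_2] = 364/1125*1/15 + 64/375*4/15 + 173/1125*1/15 + 44/125*4/15 = 107/625
  d_3[s_3] = 364/1125*1/15 + 64/375*1/5 + 173/1125*1/3 + 44/125*2/15 = 2597/16875
  d_3[s_4] = 364/1125*7/15 + 64/375*4/15 + 173/1125*2/5 + 44/125*4/15 = 5938/16875
d_3 = (s_1=1817/5625, s_2=107/625, s_3=2597/16875, s_4=5938/16875)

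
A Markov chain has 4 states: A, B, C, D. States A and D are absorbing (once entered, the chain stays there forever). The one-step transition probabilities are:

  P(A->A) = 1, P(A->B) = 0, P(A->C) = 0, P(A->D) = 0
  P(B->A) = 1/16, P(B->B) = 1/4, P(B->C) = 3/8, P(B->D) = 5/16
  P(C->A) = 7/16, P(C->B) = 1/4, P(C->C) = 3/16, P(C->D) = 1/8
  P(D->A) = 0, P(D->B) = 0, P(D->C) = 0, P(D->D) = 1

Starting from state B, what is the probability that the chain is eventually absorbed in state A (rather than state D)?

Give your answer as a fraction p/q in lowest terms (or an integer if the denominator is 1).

Answer: 5/12

Derivation:
Let a_i = P(absorbed in A | start in state i).
Boundary conditions: a_A = 1, a_D = 0.
For each transient state i, a_i = sum_j P(i->j) * a_j:
  a_B = 1/16*a_A + 1/4*a_B + 3/8*a_C + 5/16*a_D
  a_C = 7/16*a_A + 1/4*a_B + 3/16*a_C + 1/8*a_D

Substituting a_A = 1 and a_D = 0, rearrange to (I - Q) a = r where r[i] = P(i -> A):
  [3/4, -3/8] . (a_B, a_C) = 1/16
  [-1/4, 13/16] . (a_B, a_C) = 7/16

Solving yields:
  a_B = 5/12
  a_C = 2/3

Starting state is B, so the absorption probability is a_B = 5/12.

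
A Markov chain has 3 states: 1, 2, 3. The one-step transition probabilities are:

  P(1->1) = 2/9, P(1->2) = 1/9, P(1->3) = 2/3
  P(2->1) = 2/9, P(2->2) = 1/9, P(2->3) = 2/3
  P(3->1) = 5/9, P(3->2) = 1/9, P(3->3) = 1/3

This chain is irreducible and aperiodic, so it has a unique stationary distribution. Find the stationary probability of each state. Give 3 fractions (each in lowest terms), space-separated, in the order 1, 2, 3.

Answer: 7/18 1/9 1/2

Derivation:
The stationary distribution satisfies pi = pi * P, i.e.:
  pi_1 = 2/9*pi_1 + 2/9*pi_2 + 5/9*pi_3
  pi_2 = 1/9*pi_1 + 1/9*pi_2 + 1/9*pi_3
  pi_3 = 2/3*pi_1 + 2/3*pi_2 + 1/3*pi_3
with normalization: pi_1 + pi_2 + pi_3 = 1.

Using the first 2 balance equations plus normalization, the linear system A*pi = b is:
  [-7/9, 2/9, 5/9] . pi = 0
  [1/9, -8/9, 1/9] . pi = 0
  [1, 1, 1] . pi = 1

Solving yields:
  pi_1 = 7/18
  pi_2 = 1/9
  pi_3 = 1/2

Verification (pi * P):
  7/18*2/9 + 1/9*2/9 + 1/2*5/9 = 7/18 = pi_1  (ok)
  7/18*1/9 + 1/9*1/9 + 1/2*1/9 = 1/9 = pi_2  (ok)
  7/18*2/3 + 1/9*2/3 + 1/2*1/3 = 1/2 = pi_3  (ok)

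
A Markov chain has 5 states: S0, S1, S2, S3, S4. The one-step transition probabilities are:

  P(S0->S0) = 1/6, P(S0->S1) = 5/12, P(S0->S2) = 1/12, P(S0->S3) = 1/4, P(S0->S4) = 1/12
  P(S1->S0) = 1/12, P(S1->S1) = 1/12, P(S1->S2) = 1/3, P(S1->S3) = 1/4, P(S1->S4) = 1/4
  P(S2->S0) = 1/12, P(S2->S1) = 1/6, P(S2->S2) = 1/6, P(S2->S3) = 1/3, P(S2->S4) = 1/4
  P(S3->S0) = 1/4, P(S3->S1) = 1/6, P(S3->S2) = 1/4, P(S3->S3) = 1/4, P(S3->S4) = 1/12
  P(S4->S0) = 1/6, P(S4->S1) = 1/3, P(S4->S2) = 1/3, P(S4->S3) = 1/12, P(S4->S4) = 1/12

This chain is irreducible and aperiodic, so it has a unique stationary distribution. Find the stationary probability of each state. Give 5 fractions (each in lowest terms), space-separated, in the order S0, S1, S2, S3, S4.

The stationary distribution satisfies pi = pi * P, i.e.:
  pi_S0 = 1/6*pi_S0 + 1/12*pi_S1 + 1/12*pi_S2 + 1/4*pi_S3 + 1/6*pi_S4
  pi_S1 = 5/12*pi_S0 + 1/12*pi_S1 + 1/6*pi_S2 + 1/6*pi_S3 + 1/3*pi_S4
  pi_S2 = 1/12*pi_S0 + 1/3*pi_S1 + 1/6*pi_S2 + 1/4*pi_S3 + 1/3*pi_S4
  pi_S3 = 1/4*pi_S0 + 1/4*pi_S1 + 1/3*pi_S2 + 1/4*pi_S3 + 1/12*pi_S4
  pi_S4 = 1/12*pi_S0 + 1/4*pi_S1 + 1/4*pi_S2 + 1/12*pi_S3 + 1/12*pi_S4
with normalization: pi_S0 + pi_S1 + pi_S2 + pi_S3 + pi_S4 = 1.

Using the first 4 balance equations plus normalization, the linear system A*pi = b is:
  [-5/6, 1/12, 1/12, 1/4, 1/6] . pi = 0
  [5/12, -11/12, 1/6, 1/6, 1/3] . pi = 0
  [1/12, 1/3, -5/6, 1/4, 1/3] . pi = 0
  [1/4, 1/4, 1/3, -3/4, 1/12] . pi = 0
  [1, 1, 1, 1, 1] . pi = 1

Solving yields:
  pi_S0 = 3845/25714
  pi_S1 = 5469/25714
  pi_S2 = 3038/12857
  pi_S3 = 6257/25714
  pi_S4 = 4067/25714

Verification (pi * P):
  3845/25714*1/6 + 5469/25714*1/12 + 3038/12857*1/12 + 6257/25714*1/4 + 4067/25714*1/6 = 3845/25714 = pi_S0  (ok)
  3845/25714*5/12 + 5469/25714*1/12 + 3038/12857*1/6 + 6257/25714*1/6 + 4067/25714*1/3 = 5469/25714 = pi_S1  (ok)
  3845/25714*1/12 + 5469/25714*1/3 + 3038/12857*1/6 + 6257/25714*1/4 + 4067/25714*1/3 = 3038/12857 = pi_S2  (ok)
  3845/25714*1/4 + 5469/25714*1/4 + 3038/12857*1/3 + 6257/25714*1/4 + 4067/25714*1/12 = 6257/25714 = pi_S3  (ok)
  3845/25714*1/12 + 5469/25714*1/4 + 3038/12857*1/4 + 6257/25714*1/12 + 4067/25714*1/12 = 4067/25714 = pi_S4  (ok)

Answer: 3845/25714 5469/25714 3038/12857 6257/25714 4067/25714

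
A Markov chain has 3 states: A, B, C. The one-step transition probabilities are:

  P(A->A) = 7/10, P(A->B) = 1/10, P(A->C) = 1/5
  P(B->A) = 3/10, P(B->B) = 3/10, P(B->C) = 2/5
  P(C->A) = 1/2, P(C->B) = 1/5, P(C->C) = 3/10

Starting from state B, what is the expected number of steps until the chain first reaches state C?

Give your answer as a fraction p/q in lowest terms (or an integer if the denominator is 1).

Answer: 10/3

Derivation:
Let h_i = expected steps to first reach C from state i.
Boundary: h_C = 0.
First-step equations for the other states:
  h_A = 1 + 7/10*h_A + 1/10*h_B + 1/5*h_C
  h_B = 1 + 3/10*h_A + 3/10*h_B + 2/5*h_C

Substituting h_C = 0 and rearranging gives the linear system (I - Q) h = 1:
  [3/10, -1/10] . (h_A, h_B) = 1
  [-3/10, 7/10] . (h_A, h_B) = 1

Solving yields:
  h_A = 40/9
  h_B = 10/3

Starting state is B, so the expected hitting time is h_B = 10/3.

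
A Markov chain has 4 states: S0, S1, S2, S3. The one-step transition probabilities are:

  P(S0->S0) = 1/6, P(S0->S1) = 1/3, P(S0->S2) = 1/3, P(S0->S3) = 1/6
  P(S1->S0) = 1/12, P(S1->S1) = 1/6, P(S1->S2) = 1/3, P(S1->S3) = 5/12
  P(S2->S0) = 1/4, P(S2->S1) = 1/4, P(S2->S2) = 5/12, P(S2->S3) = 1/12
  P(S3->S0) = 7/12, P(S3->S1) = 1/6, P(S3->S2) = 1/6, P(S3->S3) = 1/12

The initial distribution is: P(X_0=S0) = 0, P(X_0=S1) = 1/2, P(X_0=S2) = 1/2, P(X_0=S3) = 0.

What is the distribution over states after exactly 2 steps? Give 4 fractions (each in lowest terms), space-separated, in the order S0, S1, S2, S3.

Propagating the distribution step by step (d_{t+1} = d_t * P):
d_0 = (S0=0, S1=1/2, S2=1/2, S3=0)
  d_1[S0] = 0*1/6 + 1/2*1/12 + 1/2*1/4 + 0*7/12 = 1/6
  d_1[S1] = 0*1/3 + 1/2*1/6 + 1/2*1/4 + 0*1/6 = 5/24
  d_1[S2] = 0*1/3 + 1/2*1/3 + 1/2*5/12 + 0*1/6 = 3/8
  d_1[S3] = 0*1/6 + 1/2*5/12 + 1/2*1/12 + 0*1/12 = 1/4
d_1 = (S0=1/6, S1=5/24, S2=3/8, S3=1/4)
  d_2[S0] = 1/6*1/6 + 5/24*1/12 + 3/8*1/4 + 1/4*7/12 = 41/144
  d_2[S1] = 1/6*1/3 + 5/24*1/6 + 3/8*1/4 + 1/4*1/6 = 65/288
  d_2[S2] = 1/6*1/3 + 5/24*1/3 + 3/8*5/12 + 1/4*1/6 = 31/96
  d_2[S3] = 1/6*1/6 + 5/24*5/12 + 3/8*1/12 + 1/4*1/12 = 1/6
d_2 = (S0=41/144, S1=65/288, S2=31/96, S3=1/6)

Answer: 41/144 65/288 31/96 1/6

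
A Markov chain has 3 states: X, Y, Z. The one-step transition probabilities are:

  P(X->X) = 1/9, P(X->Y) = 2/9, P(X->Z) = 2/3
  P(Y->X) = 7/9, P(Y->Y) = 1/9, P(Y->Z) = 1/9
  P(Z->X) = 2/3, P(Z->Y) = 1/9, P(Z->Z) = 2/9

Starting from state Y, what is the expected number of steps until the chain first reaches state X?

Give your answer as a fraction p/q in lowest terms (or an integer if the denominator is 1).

Let h_i = expected steps to first reach X from state i.
Boundary: h_X = 0.
First-step equations for the other states:
  h_Y = 1 + 7/9*h_X + 1/9*h_Y + 1/9*h_Z
  h_Z = 1 + 2/3*h_X + 1/9*h_Y + 2/9*h_Z

Substituting h_X = 0 and rearranging gives the linear system (I - Q) h = 1:
  [8/9, -1/9] . (h_Y, h_Z) = 1
  [-1/9, 7/9] . (h_Y, h_Z) = 1

Solving yields:
  h_Y = 72/55
  h_Z = 81/55

Starting state is Y, so the expected hitting time is h_Y = 72/55.

Answer: 72/55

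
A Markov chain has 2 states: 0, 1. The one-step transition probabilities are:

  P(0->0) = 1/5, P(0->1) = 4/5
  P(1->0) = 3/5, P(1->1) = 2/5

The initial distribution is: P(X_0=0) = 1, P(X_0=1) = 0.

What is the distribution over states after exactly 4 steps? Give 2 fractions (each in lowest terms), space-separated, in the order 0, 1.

Answer: 277/625 348/625

Derivation:
Propagating the distribution step by step (d_{t+1} = d_t * P):
d_0 = (0=1, 1=0)
  d_1[0] = 1*1/5 + 0*3/5 = 1/5
  d_1[1] = 1*4/5 + 0*2/5 = 4/5
d_1 = (0=1/5, 1=4/5)
  d_2[0] = 1/5*1/5 + 4/5*3/5 = 13/25
  d_2[1] = 1/5*4/5 + 4/5*2/5 = 12/25
d_2 = (0=13/25, 1=12/25)
  d_3[0] = 13/25*1/5 + 12/25*3/5 = 49/125
  d_3[1] = 13/25*4/5 + 12/25*2/5 = 76/125
d_3 = (0=49/125, 1=76/125)
  d_4[0] = 49/125*1/5 + 76/125*3/5 = 277/625
  d_4[1] = 49/125*4/5 + 76/125*2/5 = 348/625
d_4 = (0=277/625, 1=348/625)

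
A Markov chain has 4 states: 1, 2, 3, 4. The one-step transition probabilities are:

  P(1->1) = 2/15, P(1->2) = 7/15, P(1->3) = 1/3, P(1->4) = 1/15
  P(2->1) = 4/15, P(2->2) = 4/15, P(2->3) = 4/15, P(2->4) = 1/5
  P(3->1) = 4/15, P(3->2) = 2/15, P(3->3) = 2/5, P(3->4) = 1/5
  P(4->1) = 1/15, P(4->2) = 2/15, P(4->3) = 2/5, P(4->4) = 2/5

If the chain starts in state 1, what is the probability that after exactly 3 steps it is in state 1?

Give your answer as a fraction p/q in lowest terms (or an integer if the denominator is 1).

Computing P^3 by repeated multiplication:
P^1 =
  1: [2/15, 7/15, 1/3, 1/15]
  2: [4/15, 4/15, 4/15, 1/5]
  3: [4/15, 2/15, 2/5, 1/5]
  4: [1/15, 2/15, 2/5, 2/5]
P^2 =
  1: [53/225, 6/25, 74/225, 44/225]
  2: [43/225, 58/225, 26/75, 46/225]
  3: [43/225, 6/25, 82/225, 46/225]
  4: [8/45, 13/75, 17/45, 61/225]
P^3 =
  1: [662/3375, 823/3375, 1189/3375, 701/3375]
  2: [676/3375, 781/3375, 397/1125, 727/3375]
  3: [676/3375, 773/3375, 1199/3375, 727/3375]
  4: [637/3375, 728/3375, 1232/3375, 778/3375]

(P^3)[1 -> 1] = 662/3375

Answer: 662/3375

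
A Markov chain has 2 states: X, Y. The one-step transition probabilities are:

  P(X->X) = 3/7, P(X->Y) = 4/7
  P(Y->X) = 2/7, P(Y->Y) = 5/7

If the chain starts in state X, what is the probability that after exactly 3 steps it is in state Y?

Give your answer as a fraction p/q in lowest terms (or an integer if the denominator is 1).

Computing P^3 by repeated multiplication:
P^1 =
  X: [3/7, 4/7]
  Y: [2/7, 5/7]
P^2 =
  X: [17/49, 32/49]
  Y: [16/49, 33/49]
P^3 =
  X: [115/343, 228/343]
  Y: [114/343, 229/343]

(P^3)[X -> Y] = 228/343

Answer: 228/343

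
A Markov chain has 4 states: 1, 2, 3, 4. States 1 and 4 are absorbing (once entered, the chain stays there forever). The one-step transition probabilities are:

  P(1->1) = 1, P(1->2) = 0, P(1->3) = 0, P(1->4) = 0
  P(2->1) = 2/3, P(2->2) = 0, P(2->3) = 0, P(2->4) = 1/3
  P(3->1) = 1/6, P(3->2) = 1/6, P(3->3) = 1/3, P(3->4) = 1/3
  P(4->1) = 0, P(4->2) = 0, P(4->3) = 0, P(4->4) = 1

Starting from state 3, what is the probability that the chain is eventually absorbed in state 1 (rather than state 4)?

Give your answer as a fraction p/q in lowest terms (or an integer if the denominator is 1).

Let a_i = P(absorbed in 1 | start in state i).
Boundary conditions: a_1 = 1, a_4 = 0.
For each transient state i, a_i = sum_j P(i->j) * a_j:
  a_2 = 2/3*a_1 + 0*a_2 + 0*a_3 + 1/3*a_4
  a_3 = 1/6*a_1 + 1/6*a_2 + 1/3*a_3 + 1/3*a_4

Substituting a_1 = 1 and a_4 = 0, rearrange to (I - Q) a = r where r[i] = P(i -> 1):
  [1, 0] . (a_2, a_3) = 2/3
  [-1/6, 2/3] . (a_2, a_3) = 1/6

Solving yields:
  a_2 = 2/3
  a_3 = 5/12

Starting state is 3, so the absorption probability is a_3 = 5/12.

Answer: 5/12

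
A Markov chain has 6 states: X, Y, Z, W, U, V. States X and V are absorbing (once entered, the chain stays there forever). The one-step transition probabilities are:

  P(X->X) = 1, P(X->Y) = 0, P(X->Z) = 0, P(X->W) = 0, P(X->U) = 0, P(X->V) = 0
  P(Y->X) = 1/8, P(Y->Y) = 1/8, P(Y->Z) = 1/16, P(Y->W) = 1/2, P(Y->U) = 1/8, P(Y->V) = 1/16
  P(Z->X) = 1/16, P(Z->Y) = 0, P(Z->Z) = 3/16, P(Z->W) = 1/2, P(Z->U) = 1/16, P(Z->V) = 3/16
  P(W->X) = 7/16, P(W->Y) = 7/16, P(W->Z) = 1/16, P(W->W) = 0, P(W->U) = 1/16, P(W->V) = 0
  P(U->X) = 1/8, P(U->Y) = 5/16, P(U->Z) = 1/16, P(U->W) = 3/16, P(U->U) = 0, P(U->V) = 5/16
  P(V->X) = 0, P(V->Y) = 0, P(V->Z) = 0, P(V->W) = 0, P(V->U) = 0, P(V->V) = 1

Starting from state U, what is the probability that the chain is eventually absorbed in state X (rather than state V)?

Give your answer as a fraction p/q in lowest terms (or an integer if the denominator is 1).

Let a_i = P(absorbed in X | start in state i).
Boundary conditions: a_X = 1, a_V = 0.
For each transient state i, a_i = sum_j P(i->j) * a_j:
  a_Y = 1/8*a_X + 1/8*a_Y + 1/16*a_Z + 1/2*a_W + 1/8*a_U + 1/16*a_V
  a_Z = 1/16*a_X + 0*a_Y + 3/16*a_Z + 1/2*a_W + 1/16*a_U + 3/16*a_V
  a_W = 7/16*a_X + 7/16*a_Y + 1/16*a_Z + 0*a_W + 1/16*a_U + 0*a_V
  a_U = 1/8*a_X + 5/16*a_Y + 1/16*a_Z + 3/16*a_W + 0*a_U + 5/16*a_V

Substituting a_X = 1 and a_V = 0, rearrange to (I - Q) a = r where r[i] = P(i -> X):
  [7/8, -1/16, -1/2, -1/8] . (a_Y, a_Z, a_W, a_U) = 1/8
  [0, 13/16, -1/2, -1/16] . (a_Y, a_Z, a_W, a_U) = 1/16
  [-7/16, -1/16, 1, -1/16] . (a_Y, a_Z, a_W, a_U) = 7/16
  [-5/16, -1/16, -3/16, 1] . (a_Y, a_Z, a_W, a_U) = 1/8

Solving yields:
  a_Y = 6978/9343
  a_Z = 5940/9343
  a_W = 7836/9343
  a_U = 5189/9343

Starting state is U, so the absorption probability is a_U = 5189/9343.

Answer: 5189/9343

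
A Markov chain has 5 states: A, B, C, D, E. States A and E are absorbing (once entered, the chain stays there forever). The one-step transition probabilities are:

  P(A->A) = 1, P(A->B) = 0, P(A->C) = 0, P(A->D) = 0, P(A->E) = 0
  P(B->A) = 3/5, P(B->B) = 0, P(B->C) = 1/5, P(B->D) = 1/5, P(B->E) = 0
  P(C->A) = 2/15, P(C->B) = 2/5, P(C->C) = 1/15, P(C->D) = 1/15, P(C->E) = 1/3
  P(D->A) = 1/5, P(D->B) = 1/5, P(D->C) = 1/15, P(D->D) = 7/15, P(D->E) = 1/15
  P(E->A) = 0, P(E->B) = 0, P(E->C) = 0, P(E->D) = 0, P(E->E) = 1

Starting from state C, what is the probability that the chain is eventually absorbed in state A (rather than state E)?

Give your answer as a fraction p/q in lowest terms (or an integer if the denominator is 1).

Let a_i = P(absorbed in A | start in state i).
Boundary conditions: a_A = 1, a_E = 0.
For each transient state i, a_i = sum_j P(i->j) * a_j:
  a_B = 3/5*a_A + 0*a_B + 1/5*a_C + 1/5*a_D + 0*a_E
  a_C = 2/15*a_A + 2/5*a_B + 1/15*a_C + 1/15*a_D + 1/3*a_E
  a_D = 1/5*a_A + 1/5*a_B + 1/15*a_C + 7/15*a_D + 1/15*a_E

Substituting a_A = 1 and a_E = 0, rearrange to (I - Q) a = r where r[i] = P(i -> A):
  [1, -1/5, -1/5] . (a_B, a_C, a_D) = 3/5
  [-2/5, 14/15, -1/15] . (a_B, a_C, a_D) = 2/15
  [-1/5, -1/15, 8/15] . (a_B, a_C, a_D) = 1/5

Solving yields:
  a_B = 33/38
  a_C = 65/114
  a_D = 44/57

Starting state is C, so the absorption probability is a_C = 65/114.

Answer: 65/114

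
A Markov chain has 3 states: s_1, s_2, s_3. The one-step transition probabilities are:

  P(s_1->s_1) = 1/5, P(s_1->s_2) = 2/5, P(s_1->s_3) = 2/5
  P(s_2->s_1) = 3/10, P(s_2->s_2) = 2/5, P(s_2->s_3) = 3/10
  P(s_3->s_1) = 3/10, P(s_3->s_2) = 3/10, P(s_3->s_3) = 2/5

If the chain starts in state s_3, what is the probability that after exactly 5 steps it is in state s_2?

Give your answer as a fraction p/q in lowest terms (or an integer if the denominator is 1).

Computing P^5 by repeated multiplication:
P^1 =
  s_1: [1/5, 2/5, 2/5]
  s_2: [3/10, 2/5, 3/10]
  s_3: [3/10, 3/10, 2/5]
P^2 =
  s_1: [7/25, 9/25, 9/25]
  s_2: [27/100, 37/100, 9/25]
  s_3: [27/100, 9/25, 37/100]
P^3 =
  s_1: [34/125, 91/250, 91/250]
  s_2: [273/1000, 91/250, 363/1000]
  s_3: [273/1000, 363/1000, 91/250]
P^4 =
  s_1: [341/1250, 909/2500, 909/2500]
  s_2: [2727/10000, 3637/10000, 909/2500]
  s_3: [2727/10000, 909/2500, 3637/10000]
P^5 =
  s_1: [3409/12500, 9091/25000, 9091/25000]
  s_2: [27273/100000, 9091/25000, 36363/100000]
  s_3: [27273/100000, 36363/100000, 9091/25000]

(P^5)[s_3 -> s_2] = 36363/100000

Answer: 36363/100000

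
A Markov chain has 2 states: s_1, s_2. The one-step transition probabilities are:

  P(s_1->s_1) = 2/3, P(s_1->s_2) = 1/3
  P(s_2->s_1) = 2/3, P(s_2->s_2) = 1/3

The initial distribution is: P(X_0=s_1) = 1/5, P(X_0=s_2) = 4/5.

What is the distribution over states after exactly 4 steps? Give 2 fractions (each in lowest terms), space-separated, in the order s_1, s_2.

Answer: 2/3 1/3

Derivation:
Propagating the distribution step by step (d_{t+1} = d_t * P):
d_0 = (s_1=1/5, s_2=4/5)
  d_1[s_1] = 1/5*2/3 + 4/5*2/3 = 2/3
  d_1[s_2] = 1/5*1/3 + 4/5*1/3 = 1/3
d_1 = (s_1=2/3, s_2=1/3)
  d_2[s_1] = 2/3*2/3 + 1/3*2/3 = 2/3
  d_2[s_2] = 2/3*1/3 + 1/3*1/3 = 1/3
d_2 = (s_1=2/3, s_2=1/3)
  d_3[s_1] = 2/3*2/3 + 1/3*2/3 = 2/3
  d_3[s_2] = 2/3*1/3 + 1/3*1/3 = 1/3
d_3 = (s_1=2/3, s_2=1/3)
  d_4[s_1] = 2/3*2/3 + 1/3*2/3 = 2/3
  d_4[s_2] = 2/3*1/3 + 1/3*1/3 = 1/3
d_4 = (s_1=2/3, s_2=1/3)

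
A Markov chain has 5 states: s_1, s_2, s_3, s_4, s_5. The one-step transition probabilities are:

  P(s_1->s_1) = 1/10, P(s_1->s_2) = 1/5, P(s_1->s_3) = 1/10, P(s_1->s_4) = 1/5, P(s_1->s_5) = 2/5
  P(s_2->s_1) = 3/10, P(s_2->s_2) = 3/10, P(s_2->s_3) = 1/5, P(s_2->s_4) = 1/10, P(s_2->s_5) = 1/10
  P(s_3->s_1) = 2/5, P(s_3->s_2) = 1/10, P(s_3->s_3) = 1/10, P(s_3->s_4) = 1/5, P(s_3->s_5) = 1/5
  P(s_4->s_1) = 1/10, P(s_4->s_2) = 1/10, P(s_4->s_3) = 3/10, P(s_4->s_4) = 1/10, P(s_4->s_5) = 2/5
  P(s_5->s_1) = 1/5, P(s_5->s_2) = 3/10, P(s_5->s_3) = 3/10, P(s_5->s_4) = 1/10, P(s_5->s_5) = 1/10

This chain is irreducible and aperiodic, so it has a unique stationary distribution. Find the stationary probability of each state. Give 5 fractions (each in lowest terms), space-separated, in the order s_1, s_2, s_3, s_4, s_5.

Answer: 3025/13533 2845/13533 2642/13533 640/4511 3101/13533

Derivation:
The stationary distribution satisfies pi = pi * P, i.e.:
  pi_s_1 = 1/10*pi_s_1 + 3/10*pi_s_2 + 2/5*pi_s_3 + 1/10*pi_s_4 + 1/5*pi_s_5
  pi_s_2 = 1/5*pi_s_1 + 3/10*pi_s_2 + 1/10*pi_s_3 + 1/10*pi_s_4 + 3/10*pi_s_5
  pi_s_3 = 1/10*pi_s_1 + 1/5*pi_s_2 + 1/10*pi_s_3 + 3/10*pi_s_4 + 3/10*pi_s_5
  pi_s_4 = 1/5*pi_s_1 + 1/10*pi_s_2 + 1/5*pi_s_3 + 1/10*pi_s_4 + 1/10*pi_s_5
  pi_s_5 = 2/5*pi_s_1 + 1/10*pi_s_2 + 1/5*pi_s_3 + 2/5*pi_s_4 + 1/10*pi_s_5
with normalization: pi_s_1 + pi_s_2 + pi_s_3 + pi_s_4 + pi_s_5 = 1.

Using the first 4 balance equations plus normalization, the linear system A*pi = b is:
  [-9/10, 3/10, 2/5, 1/10, 1/5] . pi = 0
  [1/5, -7/10, 1/10, 1/10, 3/10] . pi = 0
  [1/10, 1/5, -9/10, 3/10, 3/10] . pi = 0
  [1/5, 1/10, 1/5, -9/10, 1/10] . pi = 0
  [1, 1, 1, 1, 1] . pi = 1

Solving yields:
  pi_s_1 = 3025/13533
  pi_s_2 = 2845/13533
  pi_s_3 = 2642/13533
  pi_s_4 = 640/4511
  pi_s_5 = 3101/13533

Verification (pi * P):
  3025/13533*1/10 + 2845/13533*3/10 + 2642/13533*2/5 + 640/4511*1/10 + 3101/13533*1/5 = 3025/13533 = pi_s_1  (ok)
  3025/13533*1/5 + 2845/13533*3/10 + 2642/13533*1/10 + 640/4511*1/10 + 3101/13533*3/10 = 2845/13533 = pi_s_2  (ok)
  3025/13533*1/10 + 2845/13533*1/5 + 2642/13533*1/10 + 640/4511*3/10 + 3101/13533*3/10 = 2642/13533 = pi_s_3  (ok)
  3025/13533*1/5 + 2845/13533*1/10 + 2642/13533*1/5 + 640/4511*1/10 + 3101/13533*1/10 = 640/4511 = pi_s_4  (ok)
  3025/13533*2/5 + 2845/13533*1/10 + 2642/13533*1/5 + 640/4511*2/5 + 3101/13533*1/10 = 3101/13533 = pi_s_5  (ok)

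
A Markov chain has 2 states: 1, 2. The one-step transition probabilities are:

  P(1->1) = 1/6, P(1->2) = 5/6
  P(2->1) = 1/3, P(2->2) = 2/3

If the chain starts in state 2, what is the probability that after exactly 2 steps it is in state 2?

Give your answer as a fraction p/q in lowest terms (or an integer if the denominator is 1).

Computing P^2 by repeated multiplication:
P^1 =
  1: [1/6, 5/6]
  2: [1/3, 2/3]
P^2 =
  1: [11/36, 25/36]
  2: [5/18, 13/18]

(P^2)[2 -> 2] = 13/18

Answer: 13/18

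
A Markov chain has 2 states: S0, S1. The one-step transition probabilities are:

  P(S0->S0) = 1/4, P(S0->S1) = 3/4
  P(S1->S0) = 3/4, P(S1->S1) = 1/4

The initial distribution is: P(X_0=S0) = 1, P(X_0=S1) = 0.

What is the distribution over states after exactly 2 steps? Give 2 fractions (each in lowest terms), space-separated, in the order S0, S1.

Answer: 5/8 3/8

Derivation:
Propagating the distribution step by step (d_{t+1} = d_t * P):
d_0 = (S0=1, S1=0)
  d_1[S0] = 1*1/4 + 0*3/4 = 1/4
  d_1[S1] = 1*3/4 + 0*1/4 = 3/4
d_1 = (S0=1/4, S1=3/4)
  d_2[S0] = 1/4*1/4 + 3/4*3/4 = 5/8
  d_2[S1] = 1/4*3/4 + 3/4*1/4 = 3/8
d_2 = (S0=5/8, S1=3/8)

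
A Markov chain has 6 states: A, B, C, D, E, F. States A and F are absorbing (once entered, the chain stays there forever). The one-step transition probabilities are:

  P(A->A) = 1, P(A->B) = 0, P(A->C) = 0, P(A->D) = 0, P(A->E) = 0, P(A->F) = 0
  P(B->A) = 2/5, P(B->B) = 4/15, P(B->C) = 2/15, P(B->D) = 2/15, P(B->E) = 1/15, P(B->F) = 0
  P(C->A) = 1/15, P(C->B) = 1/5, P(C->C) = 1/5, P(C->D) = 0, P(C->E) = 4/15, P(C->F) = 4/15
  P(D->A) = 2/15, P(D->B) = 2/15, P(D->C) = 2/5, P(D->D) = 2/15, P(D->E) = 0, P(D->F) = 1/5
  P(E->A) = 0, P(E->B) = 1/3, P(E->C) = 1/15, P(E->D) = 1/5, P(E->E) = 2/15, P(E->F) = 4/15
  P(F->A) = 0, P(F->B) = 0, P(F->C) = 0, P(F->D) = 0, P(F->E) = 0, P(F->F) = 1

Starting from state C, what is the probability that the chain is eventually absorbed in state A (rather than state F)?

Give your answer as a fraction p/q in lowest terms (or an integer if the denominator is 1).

Answer: 1000/2443

Derivation:
Let a_i = P(absorbed in A | start in state i).
Boundary conditions: a_A = 1, a_F = 0.
For each transient state i, a_i = sum_j P(i->j) * a_j:
  a_B = 2/5*a_A + 4/15*a_B + 2/15*a_C + 2/15*a_D + 1/15*a_E + 0*a_F
  a_C = 1/15*a_A + 1/5*a_B + 1/5*a_C + 0*a_D + 4/15*a_E + 4/15*a_F
  a_D = 2/15*a_A + 2/15*a_B + 2/5*a_C + 2/15*a_D + 0*a_E + 1/5*a_F
  a_E = 0*a_A + 1/3*a_B + 1/15*a_C + 1/5*a_D + 2/15*a_E + 4/15*a_F

Substituting a_A = 1 and a_F = 0, rearrange to (I - Q) a = r where r[i] = P(i -> A):
  [11/15, -2/15, -2/15, -1/15] . (a_B, a_C, a_D, a_E) = 2/5
  [-1/5, 4/5, 0, -4/15] . (a_B, a_C, a_D, a_E) = 1/15
  [-2/15, -2/5, 13/15, 0] . (a_B, a_C, a_D, a_E) = 2/15
  [-1/3, -1/15, -1/5, 13/15] . (a_B, a_C, a_D, a_E) = 0

Solving yields:
  a_B = 1811/2443
  a_C = 1000/2443
  a_D = 1116/2443
  a_E = 1031/2443

Starting state is C, so the absorption probability is a_C = 1000/2443.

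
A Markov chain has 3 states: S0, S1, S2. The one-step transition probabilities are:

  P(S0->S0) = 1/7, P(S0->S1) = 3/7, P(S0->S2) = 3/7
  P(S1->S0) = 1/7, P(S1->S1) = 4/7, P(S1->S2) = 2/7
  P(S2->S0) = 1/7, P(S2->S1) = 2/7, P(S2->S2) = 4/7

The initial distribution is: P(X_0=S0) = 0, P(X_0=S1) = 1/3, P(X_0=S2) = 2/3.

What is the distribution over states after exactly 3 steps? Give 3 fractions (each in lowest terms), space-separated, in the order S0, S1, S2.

Answer: 1/7 437/1029 445/1029

Derivation:
Propagating the distribution step by step (d_{t+1} = d_t * P):
d_0 = (S0=0, S1=1/3, S2=2/3)
  d_1[S0] = 0*1/7 + 1/3*1/7 + 2/3*1/7 = 1/7
  d_1[S1] = 0*3/7 + 1/3*4/7 + 2/3*2/7 = 8/21
  d_1[S2] = 0*3/7 + 1/3*2/7 + 2/3*4/7 = 10/21
d_1 = (S0=1/7, S1=8/21, S2=10/21)
  d_2[S0] = 1/7*1/7 + 8/21*1/7 + 10/21*1/7 = 1/7
  d_2[S1] = 1/7*3/7 + 8/21*4/7 + 10/21*2/7 = 61/147
  d_2[S2] = 1/7*3/7 + 8/21*2/7 + 10/21*4/7 = 65/147
d_2 = (S0=1/7, S1=61/147, S2=65/147)
  d_3[S0] = 1/7*1/7 + 61/147*1/7 + 65/147*1/7 = 1/7
  d_3[S1] = 1/7*3/7 + 61/147*4/7 + 65/147*2/7 = 437/1029
  d_3[S2] = 1/7*3/7 + 61/147*2/7 + 65/147*4/7 = 445/1029
d_3 = (S0=1/7, S1=437/1029, S2=445/1029)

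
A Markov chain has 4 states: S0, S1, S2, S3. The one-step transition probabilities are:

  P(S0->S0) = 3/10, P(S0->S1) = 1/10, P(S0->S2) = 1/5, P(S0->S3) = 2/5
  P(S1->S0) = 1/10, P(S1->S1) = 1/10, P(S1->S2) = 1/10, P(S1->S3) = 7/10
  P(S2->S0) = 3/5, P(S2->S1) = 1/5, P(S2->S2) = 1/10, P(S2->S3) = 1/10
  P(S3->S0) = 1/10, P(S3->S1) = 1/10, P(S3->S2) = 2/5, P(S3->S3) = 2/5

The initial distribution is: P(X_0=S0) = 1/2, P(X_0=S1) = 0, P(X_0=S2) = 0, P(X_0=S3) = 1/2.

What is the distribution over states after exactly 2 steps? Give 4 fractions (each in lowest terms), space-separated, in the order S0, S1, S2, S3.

Propagating the distribution step by step (d_{t+1} = d_t * P):
d_0 = (S0=1/2, S1=0, S2=0, S3=1/2)
  d_1[S0] = 1/2*3/10 + 0*1/10 + 0*3/5 + 1/2*1/10 = 1/5
  d_1[S1] = 1/2*1/10 + 0*1/10 + 0*1/5 + 1/2*1/10 = 1/10
  d_1[S2] = 1/2*1/5 + 0*1/10 + 0*1/10 + 1/2*2/5 = 3/10
  d_1[S3] = 1/2*2/5 + 0*7/10 + 0*1/10 + 1/2*2/5 = 2/5
d_1 = (S0=1/5, S1=1/10, S2=3/10, S3=2/5)
  d_2[S0] = 1/5*3/10 + 1/10*1/10 + 3/10*3/5 + 2/5*1/10 = 29/100
  d_2[S1] = 1/5*1/10 + 1/10*1/10 + 3/10*1/5 + 2/5*1/10 = 13/100
  d_2[S2] = 1/5*1/5 + 1/10*1/10 + 3/10*1/10 + 2/5*2/5 = 6/25
  d_2[S3] = 1/5*2/5 + 1/10*7/10 + 3/10*1/10 + 2/5*2/5 = 17/50
d_2 = (S0=29/100, S1=13/100, S2=6/25, S3=17/50)

Answer: 29/100 13/100 6/25 17/50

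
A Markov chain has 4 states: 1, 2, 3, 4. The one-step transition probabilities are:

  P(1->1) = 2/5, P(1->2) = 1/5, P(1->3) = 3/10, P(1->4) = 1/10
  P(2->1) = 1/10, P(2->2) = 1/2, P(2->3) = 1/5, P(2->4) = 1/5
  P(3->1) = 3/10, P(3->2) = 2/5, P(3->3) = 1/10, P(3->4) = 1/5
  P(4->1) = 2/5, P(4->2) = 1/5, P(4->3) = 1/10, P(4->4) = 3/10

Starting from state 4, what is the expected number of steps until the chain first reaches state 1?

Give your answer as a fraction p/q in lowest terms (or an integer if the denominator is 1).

Let h_i = expected steps to first reach 1 from state i.
Boundary: h_1 = 0.
First-step equations for the other states:
  h_2 = 1 + 1/10*h_1 + 1/2*h_2 + 1/5*h_3 + 1/5*h_4
  h_3 = 1 + 3/10*h_1 + 2/5*h_2 + 1/10*h_3 + 1/5*h_4
  h_4 = 1 + 2/5*h_1 + 1/5*h_2 + 1/10*h_3 + 3/10*h_4

Substituting h_1 = 0 and rearranging gives the linear system (I - Q) h = 1:
  [1/2, -1/5, -1/5] . (h_2, h_3, h_4) = 1
  [-2/5, 9/10, -1/5] . (h_2, h_3, h_4) = 1
  [-1/5, -1/10, 7/10] . (h_2, h_3, h_4) = 1

Solving yields:
  h_2 = 990/197
  h_3 = 810/197
  h_4 = 680/197

Starting state is 4, so the expected hitting time is h_4 = 680/197.

Answer: 680/197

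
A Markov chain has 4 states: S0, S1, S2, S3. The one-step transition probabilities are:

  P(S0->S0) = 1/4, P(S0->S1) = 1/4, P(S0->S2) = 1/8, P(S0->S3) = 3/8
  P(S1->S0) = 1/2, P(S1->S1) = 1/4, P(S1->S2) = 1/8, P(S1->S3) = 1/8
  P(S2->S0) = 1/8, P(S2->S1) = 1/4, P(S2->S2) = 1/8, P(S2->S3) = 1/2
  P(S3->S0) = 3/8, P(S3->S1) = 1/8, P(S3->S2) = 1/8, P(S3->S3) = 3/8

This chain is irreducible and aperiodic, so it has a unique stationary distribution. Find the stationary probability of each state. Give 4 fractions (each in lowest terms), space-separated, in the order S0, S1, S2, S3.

Answer: 163/496 103/496 1/8 21/62

Derivation:
The stationary distribution satisfies pi = pi * P, i.e.:
  pi_S0 = 1/4*pi_S0 + 1/2*pi_S1 + 1/8*pi_S2 + 3/8*pi_S3
  pi_S1 = 1/4*pi_S0 + 1/4*pi_S1 + 1/4*pi_S2 + 1/8*pi_S3
  pi_S2 = 1/8*pi_S0 + 1/8*pi_S1 + 1/8*pi_S2 + 1/8*pi_S3
  pi_S3 = 3/8*pi_S0 + 1/8*pi_S1 + 1/2*pi_S2 + 3/8*pi_S3
with normalization: pi_S0 + pi_S1 + pi_S2 + pi_S3 = 1.

Using the first 3 balance equations plus normalization, the linear system A*pi = b is:
  [-3/4, 1/2, 1/8, 3/8] . pi = 0
  [1/4, -3/4, 1/4, 1/8] . pi = 0
  [1/8, 1/8, -7/8, 1/8] . pi = 0
  [1, 1, 1, 1] . pi = 1

Solving yields:
  pi_S0 = 163/496
  pi_S1 = 103/496
  pi_S2 = 1/8
  pi_S3 = 21/62

Verification (pi * P):
  163/496*1/4 + 103/496*1/2 + 1/8*1/8 + 21/62*3/8 = 163/496 = pi_S0  (ok)
  163/496*1/4 + 103/496*1/4 + 1/8*1/4 + 21/62*1/8 = 103/496 = pi_S1  (ok)
  163/496*1/8 + 103/496*1/8 + 1/8*1/8 + 21/62*1/8 = 1/8 = pi_S2  (ok)
  163/496*3/8 + 103/496*1/8 + 1/8*1/2 + 21/62*3/8 = 21/62 = pi_S3  (ok)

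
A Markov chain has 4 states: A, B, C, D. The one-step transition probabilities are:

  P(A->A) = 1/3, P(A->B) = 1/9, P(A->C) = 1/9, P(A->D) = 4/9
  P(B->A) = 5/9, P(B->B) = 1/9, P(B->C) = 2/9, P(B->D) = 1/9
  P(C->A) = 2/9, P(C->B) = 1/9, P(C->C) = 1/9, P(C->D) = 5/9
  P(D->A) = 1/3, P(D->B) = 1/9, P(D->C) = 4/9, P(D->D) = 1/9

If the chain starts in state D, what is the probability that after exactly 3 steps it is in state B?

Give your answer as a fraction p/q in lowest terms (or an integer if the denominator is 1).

Computing P^3 by repeated multiplication:
P^1 =
  A: [1/3, 1/9, 1/9, 4/9]
  B: [5/9, 1/9, 2/9, 1/9]
  C: [2/9, 1/9, 1/9, 5/9]
  D: [1/3, 1/9, 4/9, 1/9]
P^2 =
  A: [28/81, 1/9, 22/81, 22/81]
  B: [1/3, 1/9, 13/81, 32/81]
  C: [28/81, 1/9, 25/81, 19/81]
  D: [25/81, 1/9, 13/81, 34/81]
P^3 =
  A: [239/729, 1/9, 52/243, 253/729]
  B: [248/729, 1/9, 62/243, 214/729]
  C: [236/729, 1/9, 49/243, 265/729]
  D: [248/729, 1/9, 64/243, 208/729]

(P^3)[D -> B] = 1/9

Answer: 1/9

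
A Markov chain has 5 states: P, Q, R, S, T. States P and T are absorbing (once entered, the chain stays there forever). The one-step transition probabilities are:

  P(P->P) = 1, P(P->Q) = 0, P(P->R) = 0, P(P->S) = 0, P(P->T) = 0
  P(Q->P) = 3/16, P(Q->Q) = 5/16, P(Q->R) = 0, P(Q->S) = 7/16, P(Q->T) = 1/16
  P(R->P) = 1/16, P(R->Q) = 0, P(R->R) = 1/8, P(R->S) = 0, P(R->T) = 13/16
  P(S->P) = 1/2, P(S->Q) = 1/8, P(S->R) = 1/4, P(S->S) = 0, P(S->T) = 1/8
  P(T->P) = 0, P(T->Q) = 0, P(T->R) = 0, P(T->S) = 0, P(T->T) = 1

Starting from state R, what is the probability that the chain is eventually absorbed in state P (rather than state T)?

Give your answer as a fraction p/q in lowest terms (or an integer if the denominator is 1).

Answer: 1/14

Derivation:
Let a_i = P(absorbed in P | start in state i).
Boundary conditions: a_P = 1, a_T = 0.
For each transient state i, a_i = sum_j P(i->j) * a_j:
  a_Q = 3/16*a_P + 5/16*a_Q + 0*a_R + 7/16*a_S + 1/16*a_T
  a_R = 1/16*a_P + 0*a_Q + 1/8*a_R + 0*a_S + 13/16*a_T
  a_S = 1/2*a_P + 1/8*a_Q + 1/4*a_R + 0*a_S + 1/8*a_T

Substituting a_P = 1 and a_T = 0, rearrange to (I - Q) a = r where r[i] = P(i -> P):
  [11/16, 0, -7/16] . (a_Q, a_R, a_S) = 3/16
  [0, 7/8, 0] . (a_Q, a_R, a_S) = 1/16
  [-1/8, -1/4, 1] . (a_Q, a_R, a_S) = 1/2

Solving yields:
  a_Q = 53/81
  a_R = 1/14
  a_S = 340/567

Starting state is R, so the absorption probability is a_R = 1/14.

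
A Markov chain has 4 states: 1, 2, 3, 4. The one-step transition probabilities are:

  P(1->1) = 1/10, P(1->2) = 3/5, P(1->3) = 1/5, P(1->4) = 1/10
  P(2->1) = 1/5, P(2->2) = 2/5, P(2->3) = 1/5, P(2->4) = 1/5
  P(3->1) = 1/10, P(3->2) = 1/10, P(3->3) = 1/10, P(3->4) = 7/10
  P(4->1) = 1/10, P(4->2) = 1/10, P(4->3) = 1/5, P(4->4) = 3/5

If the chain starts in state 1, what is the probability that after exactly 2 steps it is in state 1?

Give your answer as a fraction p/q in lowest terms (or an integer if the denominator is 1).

Answer: 4/25

Derivation:
Computing P^2 by repeated multiplication:
P^1 =
  1: [1/10, 3/5, 1/5, 1/10]
  2: [1/5, 2/5, 1/5, 1/5]
  3: [1/10, 1/10, 1/10, 7/10]
  4: [1/10, 1/10, 1/5, 3/5]
P^2 =
  1: [4/25, 33/100, 9/50, 33/100]
  2: [7/50, 8/25, 9/50, 9/25]
  3: [11/100, 9/50, 19/100, 13/25]
  4: [11/100, 9/50, 9/50, 53/100]

(P^2)[1 -> 1] = 4/25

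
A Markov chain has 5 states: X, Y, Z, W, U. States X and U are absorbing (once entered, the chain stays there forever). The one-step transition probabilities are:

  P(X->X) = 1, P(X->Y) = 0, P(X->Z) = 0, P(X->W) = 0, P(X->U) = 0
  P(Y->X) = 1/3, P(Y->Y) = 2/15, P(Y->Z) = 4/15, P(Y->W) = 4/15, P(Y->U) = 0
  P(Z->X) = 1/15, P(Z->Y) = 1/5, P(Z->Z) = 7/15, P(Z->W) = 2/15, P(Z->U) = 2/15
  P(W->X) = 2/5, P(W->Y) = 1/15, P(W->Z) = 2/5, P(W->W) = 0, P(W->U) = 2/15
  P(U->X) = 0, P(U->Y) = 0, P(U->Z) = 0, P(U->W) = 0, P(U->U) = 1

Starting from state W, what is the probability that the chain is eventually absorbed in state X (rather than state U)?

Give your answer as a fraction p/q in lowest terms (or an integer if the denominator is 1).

Let a_i = P(absorbed in X | start in state i).
Boundary conditions: a_X = 1, a_U = 0.
For each transient state i, a_i = sum_j P(i->j) * a_j:
  a_Y = 1/3*a_X + 2/15*a_Y + 4/15*a_Z + 4/15*a_W + 0*a_U
  a_Z = 1/15*a_X + 1/5*a_Y + 7/15*a_Z + 2/15*a_W + 2/15*a_U
  a_W = 2/5*a_X + 1/15*a_Y + 2/5*a_Z + 0*a_W + 2/15*a_U

Substituting a_X = 1 and a_U = 0, rearrange to (I - Q) a = r where r[i] = P(i -> X):
  [13/15, -4/15, -4/15] . (a_Y, a_Z, a_W) = 1/3
  [-1/5, 8/15, -2/15] . (a_Y, a_Z, a_W) = 1/15
  [-1/15, -2/5, 1] . (a_Y, a_Z, a_W) = 2/5

Solving yields:
  a_Y = 108/139
  a_Z = 327/556
  a_W = 191/278

Starting state is W, so the absorption probability is a_W = 191/278.

Answer: 191/278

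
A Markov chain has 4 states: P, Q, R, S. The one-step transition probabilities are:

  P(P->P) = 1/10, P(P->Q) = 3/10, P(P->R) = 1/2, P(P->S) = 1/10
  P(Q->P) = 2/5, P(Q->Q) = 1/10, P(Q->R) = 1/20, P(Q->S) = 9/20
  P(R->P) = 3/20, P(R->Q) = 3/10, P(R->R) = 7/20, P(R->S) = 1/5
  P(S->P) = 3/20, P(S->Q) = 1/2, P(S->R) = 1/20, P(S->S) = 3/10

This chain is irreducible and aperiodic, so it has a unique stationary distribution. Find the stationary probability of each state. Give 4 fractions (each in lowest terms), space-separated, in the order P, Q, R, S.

Answer: 464/2173 645/2173 907/4346 1221/4346

Derivation:
The stationary distribution satisfies pi = pi * P, i.e.:
  pi_P = 1/10*pi_P + 2/5*pi_Q + 3/20*pi_R + 3/20*pi_S
  pi_Q = 3/10*pi_P + 1/10*pi_Q + 3/10*pi_R + 1/2*pi_S
  pi_R = 1/2*pi_P + 1/20*pi_Q + 7/20*pi_R + 1/20*pi_S
  pi_S = 1/10*pi_P + 9/20*pi_Q + 1/5*pi_R + 3/10*pi_S
with normalization: pi_P + pi_Q + pi_R + pi_S = 1.

Using the first 3 balance equations plus normalization, the linear system A*pi = b is:
  [-9/10, 2/5, 3/20, 3/20] . pi = 0
  [3/10, -9/10, 3/10, 1/2] . pi = 0
  [1/2, 1/20, -13/20, 1/20] . pi = 0
  [1, 1, 1, 1] . pi = 1

Solving yields:
  pi_P = 464/2173
  pi_Q = 645/2173
  pi_R = 907/4346
  pi_S = 1221/4346

Verification (pi * P):
  464/2173*1/10 + 645/2173*2/5 + 907/4346*3/20 + 1221/4346*3/20 = 464/2173 = pi_P  (ok)
  464/2173*3/10 + 645/2173*1/10 + 907/4346*3/10 + 1221/4346*1/2 = 645/2173 = pi_Q  (ok)
  464/2173*1/2 + 645/2173*1/20 + 907/4346*7/20 + 1221/4346*1/20 = 907/4346 = pi_R  (ok)
  464/2173*1/10 + 645/2173*9/20 + 907/4346*1/5 + 1221/4346*3/10 = 1221/4346 = pi_S  (ok)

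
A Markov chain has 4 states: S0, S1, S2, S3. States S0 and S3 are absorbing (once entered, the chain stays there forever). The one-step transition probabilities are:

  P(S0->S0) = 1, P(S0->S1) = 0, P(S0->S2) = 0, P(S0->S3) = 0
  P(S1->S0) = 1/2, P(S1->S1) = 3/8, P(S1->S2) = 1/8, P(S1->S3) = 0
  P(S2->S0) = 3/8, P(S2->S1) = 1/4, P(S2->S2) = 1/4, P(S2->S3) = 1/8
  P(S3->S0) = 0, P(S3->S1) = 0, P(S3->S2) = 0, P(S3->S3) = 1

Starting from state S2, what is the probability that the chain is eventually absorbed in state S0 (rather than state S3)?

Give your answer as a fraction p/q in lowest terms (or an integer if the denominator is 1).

Answer: 23/28

Derivation:
Let a_i = P(absorbed in S0 | start in state i).
Boundary conditions: a_S0 = 1, a_S3 = 0.
For each transient state i, a_i = sum_j P(i->j) * a_j:
  a_S1 = 1/2*a_S0 + 3/8*a_S1 + 1/8*a_S2 + 0*a_S3
  a_S2 = 3/8*a_S0 + 1/4*a_S1 + 1/4*a_S2 + 1/8*a_S3

Substituting a_S0 = 1 and a_S3 = 0, rearrange to (I - Q) a = r where r[i] = P(i -> S0):
  [5/8, -1/8] . (a_S1, a_S2) = 1/2
  [-1/4, 3/4] . (a_S1, a_S2) = 3/8

Solving yields:
  a_S1 = 27/28
  a_S2 = 23/28

Starting state is S2, so the absorption probability is a_S2 = 23/28.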